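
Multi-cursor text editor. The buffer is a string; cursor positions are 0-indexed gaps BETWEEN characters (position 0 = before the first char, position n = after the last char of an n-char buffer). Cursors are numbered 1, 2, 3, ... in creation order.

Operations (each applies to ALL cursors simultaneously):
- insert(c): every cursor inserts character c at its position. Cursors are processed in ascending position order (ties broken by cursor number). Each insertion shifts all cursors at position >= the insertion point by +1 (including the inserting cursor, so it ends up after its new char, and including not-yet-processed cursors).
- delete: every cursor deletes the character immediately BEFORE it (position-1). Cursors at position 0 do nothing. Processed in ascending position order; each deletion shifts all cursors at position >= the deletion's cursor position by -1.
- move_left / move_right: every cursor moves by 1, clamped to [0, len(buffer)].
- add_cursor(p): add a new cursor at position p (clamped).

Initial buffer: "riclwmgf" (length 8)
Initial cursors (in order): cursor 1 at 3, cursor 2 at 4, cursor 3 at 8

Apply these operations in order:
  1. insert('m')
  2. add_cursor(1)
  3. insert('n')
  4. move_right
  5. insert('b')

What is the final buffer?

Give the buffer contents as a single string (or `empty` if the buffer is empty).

Answer: rnibcmnlbmnwbmgfmnb

Derivation:
After op 1 (insert('m')): buffer="ricmlmwmgfm" (len 11), cursors c1@4 c2@6 c3@11, authorship ...1.2....3
After op 2 (add_cursor(1)): buffer="ricmlmwmgfm" (len 11), cursors c4@1 c1@4 c2@6 c3@11, authorship ...1.2....3
After op 3 (insert('n')): buffer="rnicmnlmnwmgfmn" (len 15), cursors c4@2 c1@6 c2@9 c3@15, authorship .4..11.22....33
After op 4 (move_right): buffer="rnicmnlmnwmgfmn" (len 15), cursors c4@3 c1@7 c2@10 c3@15, authorship .4..11.22....33
After op 5 (insert('b')): buffer="rnibcmnlbmnwbmgfmnb" (len 19), cursors c4@4 c1@9 c2@13 c3@19, authorship .4.4.11.122.2...333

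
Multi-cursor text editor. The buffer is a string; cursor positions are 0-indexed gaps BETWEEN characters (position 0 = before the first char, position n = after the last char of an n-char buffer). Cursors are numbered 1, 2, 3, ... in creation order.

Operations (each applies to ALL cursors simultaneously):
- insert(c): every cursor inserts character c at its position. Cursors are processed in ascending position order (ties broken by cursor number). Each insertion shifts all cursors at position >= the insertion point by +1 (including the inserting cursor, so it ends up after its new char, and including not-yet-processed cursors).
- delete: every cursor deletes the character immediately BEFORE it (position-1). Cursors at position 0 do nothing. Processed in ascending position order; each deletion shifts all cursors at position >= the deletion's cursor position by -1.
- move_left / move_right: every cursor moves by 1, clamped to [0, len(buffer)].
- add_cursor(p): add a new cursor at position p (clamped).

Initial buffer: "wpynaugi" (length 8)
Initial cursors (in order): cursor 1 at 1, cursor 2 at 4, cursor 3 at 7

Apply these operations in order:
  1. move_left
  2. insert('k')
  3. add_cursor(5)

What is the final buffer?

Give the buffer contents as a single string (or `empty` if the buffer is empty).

Answer: kwpyknaukgi

Derivation:
After op 1 (move_left): buffer="wpynaugi" (len 8), cursors c1@0 c2@3 c3@6, authorship ........
After op 2 (insert('k')): buffer="kwpyknaukgi" (len 11), cursors c1@1 c2@5 c3@9, authorship 1...2...3..
After op 3 (add_cursor(5)): buffer="kwpyknaukgi" (len 11), cursors c1@1 c2@5 c4@5 c3@9, authorship 1...2...3..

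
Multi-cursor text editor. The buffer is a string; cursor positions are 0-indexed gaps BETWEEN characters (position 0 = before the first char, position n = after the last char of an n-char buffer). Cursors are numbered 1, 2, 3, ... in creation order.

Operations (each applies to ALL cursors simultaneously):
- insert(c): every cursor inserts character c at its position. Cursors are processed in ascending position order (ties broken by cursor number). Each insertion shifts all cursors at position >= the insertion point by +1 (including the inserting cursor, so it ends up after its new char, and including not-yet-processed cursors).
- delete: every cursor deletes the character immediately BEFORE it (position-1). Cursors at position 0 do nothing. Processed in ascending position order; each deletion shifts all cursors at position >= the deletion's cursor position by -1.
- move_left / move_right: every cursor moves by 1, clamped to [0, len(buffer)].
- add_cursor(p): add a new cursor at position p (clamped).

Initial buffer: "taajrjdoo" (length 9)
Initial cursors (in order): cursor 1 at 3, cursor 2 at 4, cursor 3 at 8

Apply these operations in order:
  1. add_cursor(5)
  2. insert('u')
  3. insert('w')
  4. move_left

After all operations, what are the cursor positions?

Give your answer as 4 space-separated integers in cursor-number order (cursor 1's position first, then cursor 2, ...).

Answer: 4 7 15 10

Derivation:
After op 1 (add_cursor(5)): buffer="taajrjdoo" (len 9), cursors c1@3 c2@4 c4@5 c3@8, authorship .........
After op 2 (insert('u')): buffer="taaujurujdouo" (len 13), cursors c1@4 c2@6 c4@8 c3@12, authorship ...1.2.4...3.
After op 3 (insert('w')): buffer="taauwjuwruwjdouwo" (len 17), cursors c1@5 c2@8 c4@11 c3@16, authorship ...11.22.44...33.
After op 4 (move_left): buffer="taauwjuwruwjdouwo" (len 17), cursors c1@4 c2@7 c4@10 c3@15, authorship ...11.22.44...33.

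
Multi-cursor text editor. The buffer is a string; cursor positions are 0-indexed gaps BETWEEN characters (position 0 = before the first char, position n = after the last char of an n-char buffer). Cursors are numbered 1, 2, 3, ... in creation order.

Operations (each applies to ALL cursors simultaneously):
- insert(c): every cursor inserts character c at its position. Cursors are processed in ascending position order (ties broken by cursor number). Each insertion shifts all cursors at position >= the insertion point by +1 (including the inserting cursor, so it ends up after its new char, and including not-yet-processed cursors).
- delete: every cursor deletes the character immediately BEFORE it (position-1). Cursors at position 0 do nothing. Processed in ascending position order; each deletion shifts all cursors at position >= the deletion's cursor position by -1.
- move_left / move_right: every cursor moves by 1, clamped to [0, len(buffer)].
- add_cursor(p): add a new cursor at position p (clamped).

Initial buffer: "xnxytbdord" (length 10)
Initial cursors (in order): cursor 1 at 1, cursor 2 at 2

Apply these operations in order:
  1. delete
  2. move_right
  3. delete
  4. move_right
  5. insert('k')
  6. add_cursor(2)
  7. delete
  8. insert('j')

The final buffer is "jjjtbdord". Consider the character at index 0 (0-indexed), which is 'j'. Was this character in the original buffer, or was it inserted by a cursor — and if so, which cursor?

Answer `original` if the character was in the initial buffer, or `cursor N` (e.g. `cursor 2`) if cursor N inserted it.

After op 1 (delete): buffer="xytbdord" (len 8), cursors c1@0 c2@0, authorship ........
After op 2 (move_right): buffer="xytbdord" (len 8), cursors c1@1 c2@1, authorship ........
After op 3 (delete): buffer="ytbdord" (len 7), cursors c1@0 c2@0, authorship .......
After op 4 (move_right): buffer="ytbdord" (len 7), cursors c1@1 c2@1, authorship .......
After op 5 (insert('k')): buffer="ykktbdord" (len 9), cursors c1@3 c2@3, authorship .12......
After op 6 (add_cursor(2)): buffer="ykktbdord" (len 9), cursors c3@2 c1@3 c2@3, authorship .12......
After op 7 (delete): buffer="tbdord" (len 6), cursors c1@0 c2@0 c3@0, authorship ......
After op 8 (insert('j')): buffer="jjjtbdord" (len 9), cursors c1@3 c2@3 c3@3, authorship 123......
Authorship (.=original, N=cursor N): 1 2 3 . . . . . .
Index 0: author = 1

Answer: cursor 1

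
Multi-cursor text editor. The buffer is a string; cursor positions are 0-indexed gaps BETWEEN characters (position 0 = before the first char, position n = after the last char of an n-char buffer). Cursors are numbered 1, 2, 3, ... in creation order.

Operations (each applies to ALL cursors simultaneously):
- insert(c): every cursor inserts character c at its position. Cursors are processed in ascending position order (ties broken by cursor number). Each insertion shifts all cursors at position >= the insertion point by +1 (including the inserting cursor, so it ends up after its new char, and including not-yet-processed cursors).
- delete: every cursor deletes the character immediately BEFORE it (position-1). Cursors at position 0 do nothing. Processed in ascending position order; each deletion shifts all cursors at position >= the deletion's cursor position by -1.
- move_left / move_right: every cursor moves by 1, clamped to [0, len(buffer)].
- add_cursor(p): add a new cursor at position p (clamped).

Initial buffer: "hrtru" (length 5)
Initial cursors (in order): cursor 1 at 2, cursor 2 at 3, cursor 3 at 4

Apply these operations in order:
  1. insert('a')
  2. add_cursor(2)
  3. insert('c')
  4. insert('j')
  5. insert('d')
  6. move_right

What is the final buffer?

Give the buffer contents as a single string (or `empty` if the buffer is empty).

After op 1 (insert('a')): buffer="hratarau" (len 8), cursors c1@3 c2@5 c3@7, authorship ..1.2.3.
After op 2 (add_cursor(2)): buffer="hratarau" (len 8), cursors c4@2 c1@3 c2@5 c3@7, authorship ..1.2.3.
After op 3 (insert('c')): buffer="hrcactacracu" (len 12), cursors c4@3 c1@5 c2@8 c3@11, authorship ..411.22.33.
After op 4 (insert('j')): buffer="hrcjacjtacjracju" (len 16), cursors c4@4 c1@7 c2@11 c3@15, authorship ..44111.222.333.
After op 5 (insert('d')): buffer="hrcjdacjdtacjdracjdu" (len 20), cursors c4@5 c1@9 c2@14 c3@19, authorship ..4441111.2222.3333.
After op 6 (move_right): buffer="hrcjdacjdtacjdracjdu" (len 20), cursors c4@6 c1@10 c2@15 c3@20, authorship ..4441111.2222.3333.

Answer: hrcjdacjdtacjdracjdu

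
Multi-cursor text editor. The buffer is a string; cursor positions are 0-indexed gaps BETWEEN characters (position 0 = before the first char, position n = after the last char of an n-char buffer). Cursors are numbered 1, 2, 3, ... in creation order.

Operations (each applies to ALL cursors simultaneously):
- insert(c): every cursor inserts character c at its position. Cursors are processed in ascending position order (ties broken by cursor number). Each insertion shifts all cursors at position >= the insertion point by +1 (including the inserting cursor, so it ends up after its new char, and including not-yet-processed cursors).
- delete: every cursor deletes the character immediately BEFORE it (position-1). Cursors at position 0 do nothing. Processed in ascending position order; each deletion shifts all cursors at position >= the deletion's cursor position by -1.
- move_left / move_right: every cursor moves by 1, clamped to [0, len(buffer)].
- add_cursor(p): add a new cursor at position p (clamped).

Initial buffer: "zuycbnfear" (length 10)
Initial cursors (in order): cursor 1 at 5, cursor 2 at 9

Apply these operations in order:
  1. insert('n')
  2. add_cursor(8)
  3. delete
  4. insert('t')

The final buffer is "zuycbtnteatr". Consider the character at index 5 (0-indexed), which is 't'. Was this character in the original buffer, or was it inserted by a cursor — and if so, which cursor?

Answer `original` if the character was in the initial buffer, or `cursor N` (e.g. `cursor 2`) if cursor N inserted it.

Answer: cursor 1

Derivation:
After op 1 (insert('n')): buffer="zuycbnnfeanr" (len 12), cursors c1@6 c2@11, authorship .....1....2.
After op 2 (add_cursor(8)): buffer="zuycbnnfeanr" (len 12), cursors c1@6 c3@8 c2@11, authorship .....1....2.
After op 3 (delete): buffer="zuycbnear" (len 9), cursors c1@5 c3@6 c2@8, authorship .........
After op 4 (insert('t')): buffer="zuycbtnteatr" (len 12), cursors c1@6 c3@8 c2@11, authorship .....1.3..2.
Authorship (.=original, N=cursor N): . . . . . 1 . 3 . . 2 .
Index 5: author = 1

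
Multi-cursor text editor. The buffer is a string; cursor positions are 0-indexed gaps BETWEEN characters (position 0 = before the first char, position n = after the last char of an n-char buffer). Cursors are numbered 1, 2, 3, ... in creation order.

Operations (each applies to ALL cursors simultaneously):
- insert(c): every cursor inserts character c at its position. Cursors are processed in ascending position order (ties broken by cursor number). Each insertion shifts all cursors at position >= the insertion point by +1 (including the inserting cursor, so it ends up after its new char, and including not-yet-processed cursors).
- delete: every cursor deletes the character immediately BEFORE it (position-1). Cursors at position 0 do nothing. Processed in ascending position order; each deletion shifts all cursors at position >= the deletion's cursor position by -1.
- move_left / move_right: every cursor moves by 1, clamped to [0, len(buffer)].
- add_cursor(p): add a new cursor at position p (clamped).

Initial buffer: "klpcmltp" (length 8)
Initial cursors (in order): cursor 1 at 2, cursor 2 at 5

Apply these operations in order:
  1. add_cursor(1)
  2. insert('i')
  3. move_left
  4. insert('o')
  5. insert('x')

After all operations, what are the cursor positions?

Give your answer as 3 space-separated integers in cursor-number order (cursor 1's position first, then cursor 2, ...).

After op 1 (add_cursor(1)): buffer="klpcmltp" (len 8), cursors c3@1 c1@2 c2@5, authorship ........
After op 2 (insert('i')): buffer="kilipcmiltp" (len 11), cursors c3@2 c1@4 c2@8, authorship .3.1...2...
After op 3 (move_left): buffer="kilipcmiltp" (len 11), cursors c3@1 c1@3 c2@7, authorship .3.1...2...
After op 4 (insert('o')): buffer="koiloipcmoiltp" (len 14), cursors c3@2 c1@5 c2@10, authorship .33.11...22...
After op 5 (insert('x')): buffer="koxiloxipcmoxiltp" (len 17), cursors c3@3 c1@7 c2@13, authorship .333.111...222...

Answer: 7 13 3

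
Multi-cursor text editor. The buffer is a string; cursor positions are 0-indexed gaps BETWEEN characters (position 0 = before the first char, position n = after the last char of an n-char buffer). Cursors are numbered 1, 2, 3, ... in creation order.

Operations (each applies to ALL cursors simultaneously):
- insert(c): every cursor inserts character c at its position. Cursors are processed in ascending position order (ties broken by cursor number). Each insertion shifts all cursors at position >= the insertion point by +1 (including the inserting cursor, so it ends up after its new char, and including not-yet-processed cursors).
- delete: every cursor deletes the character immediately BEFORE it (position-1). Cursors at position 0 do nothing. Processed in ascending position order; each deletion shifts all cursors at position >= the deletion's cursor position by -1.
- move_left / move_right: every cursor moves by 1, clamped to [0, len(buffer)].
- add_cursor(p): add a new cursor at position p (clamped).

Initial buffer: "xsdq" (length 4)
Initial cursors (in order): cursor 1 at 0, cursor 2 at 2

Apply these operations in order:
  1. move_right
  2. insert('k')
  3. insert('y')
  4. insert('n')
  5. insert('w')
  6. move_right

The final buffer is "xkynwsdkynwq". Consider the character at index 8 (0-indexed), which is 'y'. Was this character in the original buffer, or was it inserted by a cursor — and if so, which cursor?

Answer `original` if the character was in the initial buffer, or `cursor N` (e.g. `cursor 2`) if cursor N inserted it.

Answer: cursor 2

Derivation:
After op 1 (move_right): buffer="xsdq" (len 4), cursors c1@1 c2@3, authorship ....
After op 2 (insert('k')): buffer="xksdkq" (len 6), cursors c1@2 c2@5, authorship .1..2.
After op 3 (insert('y')): buffer="xkysdkyq" (len 8), cursors c1@3 c2@7, authorship .11..22.
After op 4 (insert('n')): buffer="xkynsdkynq" (len 10), cursors c1@4 c2@9, authorship .111..222.
After op 5 (insert('w')): buffer="xkynwsdkynwq" (len 12), cursors c1@5 c2@11, authorship .1111..2222.
After op 6 (move_right): buffer="xkynwsdkynwq" (len 12), cursors c1@6 c2@12, authorship .1111..2222.
Authorship (.=original, N=cursor N): . 1 1 1 1 . . 2 2 2 2 .
Index 8: author = 2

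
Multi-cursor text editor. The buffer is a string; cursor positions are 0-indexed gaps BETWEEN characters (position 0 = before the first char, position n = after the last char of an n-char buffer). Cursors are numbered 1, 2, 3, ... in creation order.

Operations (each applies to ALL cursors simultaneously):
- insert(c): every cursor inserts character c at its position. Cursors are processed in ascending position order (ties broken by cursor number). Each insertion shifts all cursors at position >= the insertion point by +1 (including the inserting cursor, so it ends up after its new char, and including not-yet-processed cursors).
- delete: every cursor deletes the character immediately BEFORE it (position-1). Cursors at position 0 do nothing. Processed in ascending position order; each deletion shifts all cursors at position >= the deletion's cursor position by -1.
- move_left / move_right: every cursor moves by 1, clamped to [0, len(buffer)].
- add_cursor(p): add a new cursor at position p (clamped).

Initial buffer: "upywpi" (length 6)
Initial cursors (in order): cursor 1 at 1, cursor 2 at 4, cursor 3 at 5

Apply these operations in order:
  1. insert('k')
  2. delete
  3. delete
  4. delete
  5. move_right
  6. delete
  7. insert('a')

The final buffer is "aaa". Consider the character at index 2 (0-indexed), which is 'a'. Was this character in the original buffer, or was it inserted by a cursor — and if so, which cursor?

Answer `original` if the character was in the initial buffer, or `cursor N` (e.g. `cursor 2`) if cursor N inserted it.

After op 1 (insert('k')): buffer="ukpywkpki" (len 9), cursors c1@2 c2@6 c3@8, authorship .1...2.3.
After op 2 (delete): buffer="upywpi" (len 6), cursors c1@1 c2@4 c3@5, authorship ......
After op 3 (delete): buffer="pyi" (len 3), cursors c1@0 c2@2 c3@2, authorship ...
After op 4 (delete): buffer="i" (len 1), cursors c1@0 c2@0 c3@0, authorship .
After op 5 (move_right): buffer="i" (len 1), cursors c1@1 c2@1 c3@1, authorship .
After op 6 (delete): buffer="" (len 0), cursors c1@0 c2@0 c3@0, authorship 
After op 7 (insert('a')): buffer="aaa" (len 3), cursors c1@3 c2@3 c3@3, authorship 123
Authorship (.=original, N=cursor N): 1 2 3
Index 2: author = 3

Answer: cursor 3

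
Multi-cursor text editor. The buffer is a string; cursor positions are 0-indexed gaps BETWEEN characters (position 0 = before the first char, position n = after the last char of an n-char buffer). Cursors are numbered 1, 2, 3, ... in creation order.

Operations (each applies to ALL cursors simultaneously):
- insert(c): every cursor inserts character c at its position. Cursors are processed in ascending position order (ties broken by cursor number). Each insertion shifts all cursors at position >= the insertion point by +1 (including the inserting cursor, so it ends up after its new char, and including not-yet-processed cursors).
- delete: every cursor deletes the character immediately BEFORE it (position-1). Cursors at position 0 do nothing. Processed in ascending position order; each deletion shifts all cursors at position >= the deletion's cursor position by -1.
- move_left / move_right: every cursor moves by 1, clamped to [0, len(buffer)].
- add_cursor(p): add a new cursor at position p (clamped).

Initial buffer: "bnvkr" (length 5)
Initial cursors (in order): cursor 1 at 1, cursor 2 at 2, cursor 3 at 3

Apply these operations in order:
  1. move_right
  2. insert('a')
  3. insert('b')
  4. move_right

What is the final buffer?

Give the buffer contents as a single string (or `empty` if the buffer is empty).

After op 1 (move_right): buffer="bnvkr" (len 5), cursors c1@2 c2@3 c3@4, authorship .....
After op 2 (insert('a')): buffer="bnavakar" (len 8), cursors c1@3 c2@5 c3@7, authorship ..1.2.3.
After op 3 (insert('b')): buffer="bnabvabkabr" (len 11), cursors c1@4 c2@7 c3@10, authorship ..11.22.33.
After op 4 (move_right): buffer="bnabvabkabr" (len 11), cursors c1@5 c2@8 c3@11, authorship ..11.22.33.

Answer: bnabvabkabr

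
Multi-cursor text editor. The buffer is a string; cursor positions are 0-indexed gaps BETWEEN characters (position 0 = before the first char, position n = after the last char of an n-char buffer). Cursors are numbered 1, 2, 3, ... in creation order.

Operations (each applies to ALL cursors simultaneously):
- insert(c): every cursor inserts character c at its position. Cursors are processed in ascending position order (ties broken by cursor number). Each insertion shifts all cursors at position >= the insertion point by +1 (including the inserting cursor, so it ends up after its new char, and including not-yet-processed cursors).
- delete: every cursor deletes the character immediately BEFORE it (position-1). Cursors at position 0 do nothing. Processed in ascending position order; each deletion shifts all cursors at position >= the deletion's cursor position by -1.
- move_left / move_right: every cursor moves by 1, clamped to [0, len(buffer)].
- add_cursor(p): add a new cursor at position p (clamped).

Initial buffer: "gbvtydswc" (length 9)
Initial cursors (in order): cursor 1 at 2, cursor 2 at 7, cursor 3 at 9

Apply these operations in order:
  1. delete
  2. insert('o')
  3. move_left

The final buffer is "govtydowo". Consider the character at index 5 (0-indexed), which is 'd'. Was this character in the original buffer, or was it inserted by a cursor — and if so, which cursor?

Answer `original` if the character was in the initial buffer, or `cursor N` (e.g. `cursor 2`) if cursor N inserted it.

Answer: original

Derivation:
After op 1 (delete): buffer="gvtydw" (len 6), cursors c1@1 c2@5 c3@6, authorship ......
After op 2 (insert('o')): buffer="govtydowo" (len 9), cursors c1@2 c2@7 c3@9, authorship .1....2.3
After op 3 (move_left): buffer="govtydowo" (len 9), cursors c1@1 c2@6 c3@8, authorship .1....2.3
Authorship (.=original, N=cursor N): . 1 . . . . 2 . 3
Index 5: author = original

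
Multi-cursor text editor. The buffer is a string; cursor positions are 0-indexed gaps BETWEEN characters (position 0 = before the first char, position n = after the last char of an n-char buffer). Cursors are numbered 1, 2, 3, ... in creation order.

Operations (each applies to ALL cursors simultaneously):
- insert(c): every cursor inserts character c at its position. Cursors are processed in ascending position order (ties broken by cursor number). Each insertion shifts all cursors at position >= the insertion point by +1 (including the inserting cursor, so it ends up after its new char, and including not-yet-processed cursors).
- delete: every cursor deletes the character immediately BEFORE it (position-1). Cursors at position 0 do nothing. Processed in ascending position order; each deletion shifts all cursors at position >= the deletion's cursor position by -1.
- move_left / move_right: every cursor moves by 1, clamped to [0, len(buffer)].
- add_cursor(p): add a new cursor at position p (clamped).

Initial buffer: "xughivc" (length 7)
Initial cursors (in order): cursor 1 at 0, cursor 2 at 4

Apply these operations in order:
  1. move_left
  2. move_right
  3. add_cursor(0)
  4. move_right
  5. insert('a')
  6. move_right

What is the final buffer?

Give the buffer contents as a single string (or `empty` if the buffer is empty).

Answer: xauaghiavc

Derivation:
After op 1 (move_left): buffer="xughivc" (len 7), cursors c1@0 c2@3, authorship .......
After op 2 (move_right): buffer="xughivc" (len 7), cursors c1@1 c2@4, authorship .......
After op 3 (add_cursor(0)): buffer="xughivc" (len 7), cursors c3@0 c1@1 c2@4, authorship .......
After op 4 (move_right): buffer="xughivc" (len 7), cursors c3@1 c1@2 c2@5, authorship .......
After op 5 (insert('a')): buffer="xauaghiavc" (len 10), cursors c3@2 c1@4 c2@8, authorship .3.1...2..
After op 6 (move_right): buffer="xauaghiavc" (len 10), cursors c3@3 c1@5 c2@9, authorship .3.1...2..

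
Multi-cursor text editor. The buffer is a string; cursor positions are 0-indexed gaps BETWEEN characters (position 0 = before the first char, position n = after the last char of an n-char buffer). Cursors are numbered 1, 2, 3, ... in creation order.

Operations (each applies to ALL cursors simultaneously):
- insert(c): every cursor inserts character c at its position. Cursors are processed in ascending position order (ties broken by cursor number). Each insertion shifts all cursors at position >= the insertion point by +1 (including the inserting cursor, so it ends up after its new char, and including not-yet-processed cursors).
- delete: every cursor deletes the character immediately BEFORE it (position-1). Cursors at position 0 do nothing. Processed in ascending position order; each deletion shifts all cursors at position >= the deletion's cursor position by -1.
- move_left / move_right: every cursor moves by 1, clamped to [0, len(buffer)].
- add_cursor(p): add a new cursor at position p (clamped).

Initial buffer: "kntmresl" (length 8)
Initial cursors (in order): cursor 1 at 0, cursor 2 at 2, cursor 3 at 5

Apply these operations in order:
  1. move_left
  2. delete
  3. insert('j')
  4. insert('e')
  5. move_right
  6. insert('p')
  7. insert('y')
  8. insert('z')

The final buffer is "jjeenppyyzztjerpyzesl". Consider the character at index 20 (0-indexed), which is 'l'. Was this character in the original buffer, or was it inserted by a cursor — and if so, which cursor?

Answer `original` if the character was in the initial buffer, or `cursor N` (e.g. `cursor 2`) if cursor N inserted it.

Answer: original

Derivation:
After op 1 (move_left): buffer="kntmresl" (len 8), cursors c1@0 c2@1 c3@4, authorship ........
After op 2 (delete): buffer="ntresl" (len 6), cursors c1@0 c2@0 c3@2, authorship ......
After op 3 (insert('j')): buffer="jjntjresl" (len 9), cursors c1@2 c2@2 c3@5, authorship 12..3....
After op 4 (insert('e')): buffer="jjeentjeresl" (len 12), cursors c1@4 c2@4 c3@8, authorship 1212..33....
After op 5 (move_right): buffer="jjeentjeresl" (len 12), cursors c1@5 c2@5 c3@9, authorship 1212..33....
After op 6 (insert('p')): buffer="jjeenpptjerpesl" (len 15), cursors c1@7 c2@7 c3@12, authorship 1212.12.33.3...
After op 7 (insert('y')): buffer="jjeenppyytjerpyesl" (len 18), cursors c1@9 c2@9 c3@15, authorship 1212.1212.33.33...
After op 8 (insert('z')): buffer="jjeenppyyzztjerpyzesl" (len 21), cursors c1@11 c2@11 c3@18, authorship 1212.121212.33.333...
Authorship (.=original, N=cursor N): 1 2 1 2 . 1 2 1 2 1 2 . 3 3 . 3 3 3 . . .
Index 20: author = original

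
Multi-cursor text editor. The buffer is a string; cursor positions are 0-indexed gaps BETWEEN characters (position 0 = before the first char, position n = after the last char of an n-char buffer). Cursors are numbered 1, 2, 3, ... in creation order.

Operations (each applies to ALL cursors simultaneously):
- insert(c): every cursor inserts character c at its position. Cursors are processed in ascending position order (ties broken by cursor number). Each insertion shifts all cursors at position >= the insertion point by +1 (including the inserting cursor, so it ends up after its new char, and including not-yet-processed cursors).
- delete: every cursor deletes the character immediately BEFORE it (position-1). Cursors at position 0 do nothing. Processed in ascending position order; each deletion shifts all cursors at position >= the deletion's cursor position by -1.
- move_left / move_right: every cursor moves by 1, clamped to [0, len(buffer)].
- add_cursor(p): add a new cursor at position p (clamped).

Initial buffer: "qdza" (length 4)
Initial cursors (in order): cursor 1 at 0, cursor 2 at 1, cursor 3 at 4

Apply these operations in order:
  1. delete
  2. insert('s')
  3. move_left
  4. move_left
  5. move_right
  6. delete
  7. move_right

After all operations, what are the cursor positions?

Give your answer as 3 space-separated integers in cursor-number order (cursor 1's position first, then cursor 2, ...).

Answer: 1 1 3

Derivation:
After op 1 (delete): buffer="dz" (len 2), cursors c1@0 c2@0 c3@2, authorship ..
After op 2 (insert('s')): buffer="ssdzs" (len 5), cursors c1@2 c2@2 c3@5, authorship 12..3
After op 3 (move_left): buffer="ssdzs" (len 5), cursors c1@1 c2@1 c3@4, authorship 12..3
After op 4 (move_left): buffer="ssdzs" (len 5), cursors c1@0 c2@0 c3@3, authorship 12..3
After op 5 (move_right): buffer="ssdzs" (len 5), cursors c1@1 c2@1 c3@4, authorship 12..3
After op 6 (delete): buffer="sds" (len 3), cursors c1@0 c2@0 c3@2, authorship 2.3
After op 7 (move_right): buffer="sds" (len 3), cursors c1@1 c2@1 c3@3, authorship 2.3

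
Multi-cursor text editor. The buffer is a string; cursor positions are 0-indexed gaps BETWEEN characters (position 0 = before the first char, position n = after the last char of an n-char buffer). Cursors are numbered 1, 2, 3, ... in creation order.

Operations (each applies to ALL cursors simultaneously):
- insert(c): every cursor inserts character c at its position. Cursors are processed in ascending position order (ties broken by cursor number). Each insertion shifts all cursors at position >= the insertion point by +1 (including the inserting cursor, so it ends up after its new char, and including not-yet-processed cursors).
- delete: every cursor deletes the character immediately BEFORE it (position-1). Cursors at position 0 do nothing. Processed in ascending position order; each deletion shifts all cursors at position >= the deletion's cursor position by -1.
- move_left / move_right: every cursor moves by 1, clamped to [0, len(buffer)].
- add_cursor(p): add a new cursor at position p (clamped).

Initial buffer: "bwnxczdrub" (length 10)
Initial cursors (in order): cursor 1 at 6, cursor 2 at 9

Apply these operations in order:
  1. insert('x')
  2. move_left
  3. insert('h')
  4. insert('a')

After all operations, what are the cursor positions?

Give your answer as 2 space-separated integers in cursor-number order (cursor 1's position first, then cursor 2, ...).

Answer: 8 14

Derivation:
After op 1 (insert('x')): buffer="bwnxczxdruxb" (len 12), cursors c1@7 c2@11, authorship ......1...2.
After op 2 (move_left): buffer="bwnxczxdruxb" (len 12), cursors c1@6 c2@10, authorship ......1...2.
After op 3 (insert('h')): buffer="bwnxczhxdruhxb" (len 14), cursors c1@7 c2@12, authorship ......11...22.
After op 4 (insert('a')): buffer="bwnxczhaxdruhaxb" (len 16), cursors c1@8 c2@14, authorship ......111...222.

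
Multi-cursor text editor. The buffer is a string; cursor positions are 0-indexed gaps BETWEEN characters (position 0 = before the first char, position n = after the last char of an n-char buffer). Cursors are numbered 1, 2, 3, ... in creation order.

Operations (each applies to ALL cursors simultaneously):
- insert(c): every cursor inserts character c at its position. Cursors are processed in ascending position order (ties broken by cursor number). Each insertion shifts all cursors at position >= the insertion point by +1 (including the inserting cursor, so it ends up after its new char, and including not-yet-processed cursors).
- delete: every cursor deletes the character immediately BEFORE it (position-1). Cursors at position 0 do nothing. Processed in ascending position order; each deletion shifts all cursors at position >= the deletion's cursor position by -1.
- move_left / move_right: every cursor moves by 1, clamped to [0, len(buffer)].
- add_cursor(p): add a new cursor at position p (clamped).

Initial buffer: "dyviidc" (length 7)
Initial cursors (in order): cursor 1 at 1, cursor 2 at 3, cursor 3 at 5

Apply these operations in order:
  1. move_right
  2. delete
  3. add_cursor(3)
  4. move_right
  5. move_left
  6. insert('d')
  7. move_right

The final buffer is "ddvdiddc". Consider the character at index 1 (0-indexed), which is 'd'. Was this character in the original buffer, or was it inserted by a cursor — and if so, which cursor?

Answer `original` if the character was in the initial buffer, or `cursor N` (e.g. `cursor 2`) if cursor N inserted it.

After op 1 (move_right): buffer="dyviidc" (len 7), cursors c1@2 c2@4 c3@6, authorship .......
After op 2 (delete): buffer="dvic" (len 4), cursors c1@1 c2@2 c3@3, authorship ....
After op 3 (add_cursor(3)): buffer="dvic" (len 4), cursors c1@1 c2@2 c3@3 c4@3, authorship ....
After op 4 (move_right): buffer="dvic" (len 4), cursors c1@2 c2@3 c3@4 c4@4, authorship ....
After op 5 (move_left): buffer="dvic" (len 4), cursors c1@1 c2@2 c3@3 c4@3, authorship ....
After op 6 (insert('d')): buffer="ddvdiddc" (len 8), cursors c1@2 c2@4 c3@7 c4@7, authorship .1.2.34.
After op 7 (move_right): buffer="ddvdiddc" (len 8), cursors c1@3 c2@5 c3@8 c4@8, authorship .1.2.34.
Authorship (.=original, N=cursor N): . 1 . 2 . 3 4 .
Index 1: author = 1

Answer: cursor 1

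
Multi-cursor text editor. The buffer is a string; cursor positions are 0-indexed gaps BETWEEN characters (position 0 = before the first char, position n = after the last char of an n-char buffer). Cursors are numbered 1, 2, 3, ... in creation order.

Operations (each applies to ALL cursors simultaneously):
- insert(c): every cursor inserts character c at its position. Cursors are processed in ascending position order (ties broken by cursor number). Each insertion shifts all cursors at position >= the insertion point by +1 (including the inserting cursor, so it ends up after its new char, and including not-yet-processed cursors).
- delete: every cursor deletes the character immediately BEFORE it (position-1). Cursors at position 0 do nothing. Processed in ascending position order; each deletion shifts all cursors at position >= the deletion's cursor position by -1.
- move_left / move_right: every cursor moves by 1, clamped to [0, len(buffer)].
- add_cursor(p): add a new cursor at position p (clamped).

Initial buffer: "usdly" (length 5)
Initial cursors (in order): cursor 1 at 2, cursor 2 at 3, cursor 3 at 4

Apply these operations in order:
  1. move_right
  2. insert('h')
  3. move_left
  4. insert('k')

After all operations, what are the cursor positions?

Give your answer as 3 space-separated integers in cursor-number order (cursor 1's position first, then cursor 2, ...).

Answer: 4 7 10

Derivation:
After op 1 (move_right): buffer="usdly" (len 5), cursors c1@3 c2@4 c3@5, authorship .....
After op 2 (insert('h')): buffer="usdhlhyh" (len 8), cursors c1@4 c2@6 c3@8, authorship ...1.2.3
After op 3 (move_left): buffer="usdhlhyh" (len 8), cursors c1@3 c2@5 c3@7, authorship ...1.2.3
After op 4 (insert('k')): buffer="usdkhlkhykh" (len 11), cursors c1@4 c2@7 c3@10, authorship ...11.22.33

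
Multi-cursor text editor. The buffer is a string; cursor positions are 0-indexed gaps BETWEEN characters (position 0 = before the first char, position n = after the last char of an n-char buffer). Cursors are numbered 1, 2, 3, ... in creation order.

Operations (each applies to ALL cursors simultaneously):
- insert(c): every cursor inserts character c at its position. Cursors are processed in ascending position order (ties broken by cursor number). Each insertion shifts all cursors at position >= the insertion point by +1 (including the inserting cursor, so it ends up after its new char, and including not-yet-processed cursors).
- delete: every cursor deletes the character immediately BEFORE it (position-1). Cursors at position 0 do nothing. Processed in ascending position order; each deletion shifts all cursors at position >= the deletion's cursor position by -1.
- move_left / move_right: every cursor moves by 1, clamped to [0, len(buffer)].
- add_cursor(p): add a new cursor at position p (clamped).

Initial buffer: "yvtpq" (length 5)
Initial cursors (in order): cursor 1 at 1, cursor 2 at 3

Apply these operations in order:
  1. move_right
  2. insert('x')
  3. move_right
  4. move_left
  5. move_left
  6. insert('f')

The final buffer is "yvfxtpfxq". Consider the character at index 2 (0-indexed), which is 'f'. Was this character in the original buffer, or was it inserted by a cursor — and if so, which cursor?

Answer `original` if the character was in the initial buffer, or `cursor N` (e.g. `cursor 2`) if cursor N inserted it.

After op 1 (move_right): buffer="yvtpq" (len 5), cursors c1@2 c2@4, authorship .....
After op 2 (insert('x')): buffer="yvxtpxq" (len 7), cursors c1@3 c2@6, authorship ..1..2.
After op 3 (move_right): buffer="yvxtpxq" (len 7), cursors c1@4 c2@7, authorship ..1..2.
After op 4 (move_left): buffer="yvxtpxq" (len 7), cursors c1@3 c2@6, authorship ..1..2.
After op 5 (move_left): buffer="yvxtpxq" (len 7), cursors c1@2 c2@5, authorship ..1..2.
After op 6 (insert('f')): buffer="yvfxtpfxq" (len 9), cursors c1@3 c2@7, authorship ..11..22.
Authorship (.=original, N=cursor N): . . 1 1 . . 2 2 .
Index 2: author = 1

Answer: cursor 1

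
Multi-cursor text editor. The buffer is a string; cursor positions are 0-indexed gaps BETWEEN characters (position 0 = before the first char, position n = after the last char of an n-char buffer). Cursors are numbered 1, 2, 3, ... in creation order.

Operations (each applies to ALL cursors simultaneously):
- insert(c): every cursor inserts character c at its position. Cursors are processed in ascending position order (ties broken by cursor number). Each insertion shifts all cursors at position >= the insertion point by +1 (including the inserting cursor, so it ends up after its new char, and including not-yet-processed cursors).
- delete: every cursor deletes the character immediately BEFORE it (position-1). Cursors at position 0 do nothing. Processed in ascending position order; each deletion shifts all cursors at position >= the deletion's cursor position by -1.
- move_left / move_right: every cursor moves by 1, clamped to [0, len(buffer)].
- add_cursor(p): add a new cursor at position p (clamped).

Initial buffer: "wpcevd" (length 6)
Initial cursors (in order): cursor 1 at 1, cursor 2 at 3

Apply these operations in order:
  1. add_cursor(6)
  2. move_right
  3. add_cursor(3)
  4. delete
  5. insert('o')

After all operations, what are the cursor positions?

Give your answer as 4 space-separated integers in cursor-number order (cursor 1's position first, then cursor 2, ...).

Answer: 4 4 6 4

Derivation:
After op 1 (add_cursor(6)): buffer="wpcevd" (len 6), cursors c1@1 c2@3 c3@6, authorship ......
After op 2 (move_right): buffer="wpcevd" (len 6), cursors c1@2 c2@4 c3@6, authorship ......
After op 3 (add_cursor(3)): buffer="wpcevd" (len 6), cursors c1@2 c4@3 c2@4 c3@6, authorship ......
After op 4 (delete): buffer="wv" (len 2), cursors c1@1 c2@1 c4@1 c3@2, authorship ..
After op 5 (insert('o')): buffer="wooovo" (len 6), cursors c1@4 c2@4 c4@4 c3@6, authorship .124.3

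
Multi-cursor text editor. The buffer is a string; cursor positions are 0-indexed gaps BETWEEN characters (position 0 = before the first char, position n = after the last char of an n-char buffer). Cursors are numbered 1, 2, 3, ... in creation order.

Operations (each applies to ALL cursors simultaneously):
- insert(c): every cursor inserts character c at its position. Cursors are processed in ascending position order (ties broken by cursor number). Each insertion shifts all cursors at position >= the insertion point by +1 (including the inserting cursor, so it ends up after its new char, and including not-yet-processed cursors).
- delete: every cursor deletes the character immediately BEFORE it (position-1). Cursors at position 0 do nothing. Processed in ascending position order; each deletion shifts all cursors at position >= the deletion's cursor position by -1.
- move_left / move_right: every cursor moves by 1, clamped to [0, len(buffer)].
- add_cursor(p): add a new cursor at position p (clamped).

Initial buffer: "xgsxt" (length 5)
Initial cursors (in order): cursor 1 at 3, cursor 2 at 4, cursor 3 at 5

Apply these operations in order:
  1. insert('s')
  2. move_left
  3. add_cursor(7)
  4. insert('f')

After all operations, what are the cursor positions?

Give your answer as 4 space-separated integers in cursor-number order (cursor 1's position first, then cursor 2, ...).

Answer: 4 7 11 11

Derivation:
After op 1 (insert('s')): buffer="xgssxsts" (len 8), cursors c1@4 c2@6 c3@8, authorship ...1.2.3
After op 2 (move_left): buffer="xgssxsts" (len 8), cursors c1@3 c2@5 c3@7, authorship ...1.2.3
After op 3 (add_cursor(7)): buffer="xgssxsts" (len 8), cursors c1@3 c2@5 c3@7 c4@7, authorship ...1.2.3
After op 4 (insert('f')): buffer="xgsfsxfstffs" (len 12), cursors c1@4 c2@7 c3@11 c4@11, authorship ...11.22.343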